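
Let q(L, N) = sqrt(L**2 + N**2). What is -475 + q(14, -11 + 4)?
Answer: -475 + 7*sqrt(5) ≈ -459.35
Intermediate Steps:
-475 + q(14, -11 + 4) = -475 + sqrt(14**2 + (-11 + 4)**2) = -475 + sqrt(196 + (-7)**2) = -475 + sqrt(196 + 49) = -475 + sqrt(245) = -475 + 7*sqrt(5)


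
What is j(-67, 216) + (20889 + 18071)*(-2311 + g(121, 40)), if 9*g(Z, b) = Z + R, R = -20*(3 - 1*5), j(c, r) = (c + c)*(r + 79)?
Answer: -804412250/9 ≈ -8.9379e+7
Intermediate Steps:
j(c, r) = 2*c*(79 + r) (j(c, r) = (2*c)*(79 + r) = 2*c*(79 + r))
R = 40 (R = -20*(3 - 5) = -20*(-2) = 40)
g(Z, b) = 40/9 + Z/9 (g(Z, b) = (Z + 40)/9 = (40 + Z)/9 = 40/9 + Z/9)
j(-67, 216) + (20889 + 18071)*(-2311 + g(121, 40)) = 2*(-67)*(79 + 216) + (20889 + 18071)*(-2311 + (40/9 + (⅑)*121)) = 2*(-67)*295 + 38960*(-2311 + (40/9 + 121/9)) = -39530 + 38960*(-2311 + 161/9) = -39530 + 38960*(-20638/9) = -39530 - 804056480/9 = -804412250/9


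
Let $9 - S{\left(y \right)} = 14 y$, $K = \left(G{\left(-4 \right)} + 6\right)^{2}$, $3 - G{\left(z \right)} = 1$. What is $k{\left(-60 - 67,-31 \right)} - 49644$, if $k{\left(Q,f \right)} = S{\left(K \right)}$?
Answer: $-50531$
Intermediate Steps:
$G{\left(z \right)} = 2$ ($G{\left(z \right)} = 3 - 1 = 2$)
$K = 64$ ($K = \left(2 + 6\right)^{2} = 8^{2} = 64$)
$S{\left(y \right)} = 9 - 14 y$
$k{\left(Q,f \right)} = -887$ ($k{\left(Q,f \right)} = 9 - 896 = -887$)
$k{\left(-60 - 67,-31 \right)} - 49644 = -887 - 49644 = -50531$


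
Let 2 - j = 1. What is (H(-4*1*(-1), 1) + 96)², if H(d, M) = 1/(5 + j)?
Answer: 332929/36 ≈ 9248.0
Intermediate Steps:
j = 1 (j = 2 - 1*1 = 2 - 1 = 1)
H(d, M) = ⅙ (H(d, M) = 1/(5 + 1) = 1/6 = ⅙)
(H(-4*1*(-1), 1) + 96)² = (⅙ + 96)² = (577/6)² = 332929/36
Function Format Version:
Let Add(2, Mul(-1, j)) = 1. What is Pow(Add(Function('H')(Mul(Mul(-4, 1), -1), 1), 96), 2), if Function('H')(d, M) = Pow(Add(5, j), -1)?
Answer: Rational(332929, 36) ≈ 9248.0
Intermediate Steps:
j = 1 (j = Add(2, Mul(-1, 1)) = Add(2, -1) = 1)
Function('H')(d, M) = Rational(1, 6) (Function('H')(d, M) = Pow(Add(5, 1), -1) = Pow(6, -1) = Rational(1, 6))
Pow(Add(Function('H')(Mul(Mul(-4, 1), -1), 1), 96), 2) = Pow(Add(Rational(1, 6), 96), 2) = Pow(Rational(577, 6), 2) = Rational(332929, 36)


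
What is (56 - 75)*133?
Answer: -2527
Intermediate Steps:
(56 - 75)*133 = -19*133 = -2527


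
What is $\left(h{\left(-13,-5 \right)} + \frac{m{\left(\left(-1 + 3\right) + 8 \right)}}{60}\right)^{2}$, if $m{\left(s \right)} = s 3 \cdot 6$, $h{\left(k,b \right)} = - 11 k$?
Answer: $21316$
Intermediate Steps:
$m{\left(s \right)} = 18 s$ ($m{\left(s \right)} = 3 s 6 = 18 s$)
$\left(h{\left(-13,-5 \right)} + \frac{m{\left(\left(-1 + 3\right) + 8 \right)}}{60}\right)^{2} = \left(\left(-11\right) \left(-13\right) + \frac{18 \left(\left(-1 + 3\right) + 8\right)}{60}\right)^{2} = \left(143 + 18 \left(2 + 8\right) \frac{1}{60}\right)^{2} = \left(143 + 18 \cdot 10 \cdot \frac{1}{60}\right)^{2} = \left(143 + 180 \cdot \frac{1}{60}\right)^{2} = \left(143 + 3\right)^{2} = 146^{2} = 21316$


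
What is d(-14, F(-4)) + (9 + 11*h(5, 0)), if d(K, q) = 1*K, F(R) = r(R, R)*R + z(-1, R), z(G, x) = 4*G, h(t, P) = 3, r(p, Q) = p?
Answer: 28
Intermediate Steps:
F(R) = -4 + R² (F(R) = R*R + 4*(-1) = R² - 4 = -4 + R²)
d(K, q) = K
d(-14, F(-4)) + (9 + 11*h(5, 0)) = -14 + (9 + 11*3) = -14 + (9 + 33) = -14 + 42 = 28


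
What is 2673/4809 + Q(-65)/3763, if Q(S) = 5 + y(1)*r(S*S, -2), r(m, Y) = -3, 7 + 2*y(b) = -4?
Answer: 6774595/12064178 ≈ 0.56155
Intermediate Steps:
y(b) = -11/2 (y(b) = -7/2 + (½)*(-4) = -7/2 - 2 = -11/2)
Q(S) = 43/2 (Q(S) = 5 - 11/2*(-3) = 5 + 33/2 = 43/2)
2673/4809 + Q(-65)/3763 = 2673/4809 + (43/2)/3763 = 2673*(1/4809) + (43/2)*(1/3763) = 891/1603 + 43/7526 = 6774595/12064178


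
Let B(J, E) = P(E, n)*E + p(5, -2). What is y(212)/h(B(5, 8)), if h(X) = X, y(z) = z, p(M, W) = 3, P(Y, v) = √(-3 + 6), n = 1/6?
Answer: -212/61 + 1696*√3/183 ≈ 12.577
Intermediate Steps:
n = ⅙ ≈ 0.16667
P(Y, v) = √3
B(J, E) = 3 + E*√3 (B(J, E) = √3*E + 3 = E*√3 + 3 = 3 + E*√3)
y(212)/h(B(5, 8)) = 212/(3 + 8*√3)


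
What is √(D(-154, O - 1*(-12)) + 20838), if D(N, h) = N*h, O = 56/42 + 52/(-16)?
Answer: √694266/6 ≈ 138.87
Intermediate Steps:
O = -23/12 (O = 56*(1/42) + 52*(-1/16) = 4/3 - 13/4 = -23/12 ≈ -1.9167)
√(D(-154, O - 1*(-12)) + 20838) = √(-154*(-23/12 - 1*(-12)) + 20838) = √(-154*(-23/12 + 12) + 20838) = √(-154*121/12 + 20838) = √(-9317/6 + 20838) = √(115711/6) = √694266/6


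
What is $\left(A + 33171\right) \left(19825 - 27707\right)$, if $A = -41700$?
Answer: $67225578$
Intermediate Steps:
$\left(A + 33171\right) \left(19825 - 27707\right) = \left(-41700 + 33171\right) \left(19825 - 27707\right) = \left(-8529\right) \left(-7882\right) = 67225578$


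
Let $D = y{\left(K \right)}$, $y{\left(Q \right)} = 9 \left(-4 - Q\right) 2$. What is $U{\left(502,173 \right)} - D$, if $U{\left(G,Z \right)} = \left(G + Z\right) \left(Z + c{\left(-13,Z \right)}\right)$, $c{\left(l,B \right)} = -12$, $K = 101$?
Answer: $110565$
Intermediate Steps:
$U{\left(G,Z \right)} = \left(-12 + Z\right) \left(G + Z\right)$ ($U{\left(G,Z \right)} = \left(G + Z\right) \left(Z - 12\right) = \left(G + Z\right) \left(-12 + Z\right) = \left(-12 + Z\right) \left(G + Z\right)$)
$y{\left(Q \right)} = -72 - 18 Q$ ($y{\left(Q \right)} = \left(-36 - 9 Q\right) 2 = -72 - 18 Q$)
$D = -1890$ ($D = -72 - 1818 = -1890$)
$U{\left(502,173 \right)} - D = \left(173^{2} - 6024 - 2076 + 502 \cdot 173\right) - -1890 = \left(29929 - 6024 - 2076 + 86846\right) + 1890 = 108675 + 1890 = 110565$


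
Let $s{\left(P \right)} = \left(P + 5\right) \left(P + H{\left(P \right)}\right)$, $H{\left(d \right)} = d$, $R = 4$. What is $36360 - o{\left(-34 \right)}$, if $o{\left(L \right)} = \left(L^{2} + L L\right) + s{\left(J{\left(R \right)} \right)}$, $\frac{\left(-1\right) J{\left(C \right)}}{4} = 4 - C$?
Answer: $34048$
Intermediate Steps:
$J{\left(C \right)} = -16 + 4 C$ ($J{\left(C \right)} = - 4 \left(4 - C\right) = -16 + 4 C$)
$s{\left(P \right)} = 2 P \left(5 + P\right)$ ($s{\left(P \right)} = \left(P + 5\right) \left(P + P\right) = \left(5 + P\right) 2 P = 2 P \left(5 + P\right)$)
$o{\left(L \right)} = 2 L^{2}$ ($o{\left(L \right)} = \left(L^{2} + L L\right) + 2 \left(-16 + 4 \cdot 4\right) \left(5 + \left(-16 + 4 \cdot 4\right)\right) = \left(L^{2} + L^{2}\right) + 2 \left(-16 + 16\right) \left(5 + \left(-16 + 16\right)\right) = 2 L^{2} + 2 \cdot 0 \left(5 + 0\right) = 2 L^{2} + 2 \cdot 0 \cdot 5 = 2 L^{2} + 0 = 2 L^{2}$)
$36360 - o{\left(-34 \right)} = 36360 - 2 \left(-34\right)^{2} = 36360 - 2 \cdot 1156 = 36360 - 2312 = 34048$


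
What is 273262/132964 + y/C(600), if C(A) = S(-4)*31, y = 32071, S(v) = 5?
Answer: 2153322027/10304710 ≈ 208.96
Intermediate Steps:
C(A) = 155 (C(A) = 5*31 = 155)
273262/132964 + y/C(600) = 273262/132964 + 32071/155 = 273262*(1/132964) + 32071*(1/155) = 136631/66482 + 32071/155 = 2153322027/10304710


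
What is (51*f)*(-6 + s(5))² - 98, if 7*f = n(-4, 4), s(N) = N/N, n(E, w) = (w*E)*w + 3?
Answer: -78461/7 ≈ -11209.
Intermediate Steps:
n(E, w) = 3 + E*w² (n(E, w) = (E*w)*w + 3 = E*w² + 3 = 3 + E*w²)
s(N) = 1
f = -61/7 (f = (3 - 4*4²)/7 = (3 - 4*16)/7 = (3 - 64)/7 = (⅐)*(-61) = -61/7 ≈ -8.7143)
(51*f)*(-6 + s(5))² - 98 = (51*(-61/7))*(-6 + 1)² - 98 = -3111/7*(-5)² - 98 = -3111/7*25 - 98 = -77775/7 - 98 = -78461/7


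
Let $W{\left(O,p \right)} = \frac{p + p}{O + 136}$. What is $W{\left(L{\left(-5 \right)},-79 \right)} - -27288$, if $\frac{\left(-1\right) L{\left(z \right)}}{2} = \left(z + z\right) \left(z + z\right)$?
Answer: $\frac{873295}{32} \approx 27290.0$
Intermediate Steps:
$L{\left(z \right)} = - 8 z^{2}$ ($L{\left(z \right)} = - 2 \left(z + z\right) \left(z + z\right) = - 2 \cdot 2 z 2 z = - 2 \cdot 4 z^{2} = - 8 z^{2}$)
$W{\left(O,p \right)} = \frac{2 p}{136 + O}$
$W{\left(L{\left(-5 \right)},-79 \right)} - -27288 = 2 \left(-79\right) \frac{1}{136 - 8 \left(-5\right)^{2}} - -27288 = 2 \left(-79\right) \frac{1}{136 - 200} + 27288 = 2 \left(-79\right) \frac{1}{-64} + 27288 = 2 \left(-79\right) \left(- \frac{1}{64}\right) + 27288 = \frac{79}{32} + 27288 = \frac{873295}{32}$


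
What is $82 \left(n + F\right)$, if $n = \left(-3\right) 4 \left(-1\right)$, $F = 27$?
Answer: $3198$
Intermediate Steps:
$n = 12$ ($n = \left(-12\right) \left(-1\right) = 12$)
$82 \left(n + F\right) = 82 \left(12 + 27\right) = 82 \cdot 39 = 3198$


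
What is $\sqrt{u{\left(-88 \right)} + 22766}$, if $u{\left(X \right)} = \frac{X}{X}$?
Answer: $\sqrt{22767} \approx 150.89$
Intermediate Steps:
$u{\left(X \right)} = 1$
$\sqrt{u{\left(-88 \right)} + 22766} = \sqrt{1 + 22766} = \sqrt{22767}$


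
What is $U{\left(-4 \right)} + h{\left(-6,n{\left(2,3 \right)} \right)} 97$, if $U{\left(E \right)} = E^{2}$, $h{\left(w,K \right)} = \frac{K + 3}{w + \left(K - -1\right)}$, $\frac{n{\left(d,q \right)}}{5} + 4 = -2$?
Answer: $\frac{3179}{35} \approx 90.829$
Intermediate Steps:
$n{\left(d,q \right)} = -30$ ($n{\left(d,q \right)} = -20 + 5 \left(-2\right) = -20 - 10 = -30$)
$h{\left(w,K \right)} = \frac{3 + K}{1 + K + w}$ ($h{\left(w,K \right)} = \frac{3 + K}{w + \left(K + 1\right)} = \frac{3 + K}{w + \left(1 + K\right)} = \frac{3 + K}{1 + K + w}$)
$U{\left(-4 \right)} + h{\left(-6,n{\left(2,3 \right)} \right)} 97 = \left(-4\right)^{2} + \frac{3 - 30}{1 - 30 - 6} \cdot 97 = 16 + \frac{1}{-35} \left(-27\right) 97 = 16 + \left(- \frac{1}{35}\right) \left(-27\right) 97 = 16 + \frac{27}{35} \cdot 97 = 16 + \frac{2619}{35} = \frac{3179}{35}$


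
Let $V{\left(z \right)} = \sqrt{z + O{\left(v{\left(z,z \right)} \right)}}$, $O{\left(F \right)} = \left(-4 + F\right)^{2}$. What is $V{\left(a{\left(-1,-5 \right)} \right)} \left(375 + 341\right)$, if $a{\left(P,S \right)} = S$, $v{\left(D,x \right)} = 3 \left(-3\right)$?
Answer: $1432 \sqrt{41} \approx 9169.3$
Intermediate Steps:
$v{\left(D,x \right)} = -9$
$V{\left(z \right)} = \sqrt{169 + z}$ ($V{\left(z \right)} = \sqrt{z + \left(-4 - 9\right)^{2}} = \sqrt{z + \left(-13\right)^{2}} = \sqrt{z + 169} = \sqrt{169 + z}$)
$V{\left(a{\left(-1,-5 \right)} \right)} \left(375 + 341\right) = \sqrt{169 - 5} \left(375 + 341\right) = \sqrt{164} \cdot 716 = 2 \sqrt{41} \cdot 716 = 1432 \sqrt{41}$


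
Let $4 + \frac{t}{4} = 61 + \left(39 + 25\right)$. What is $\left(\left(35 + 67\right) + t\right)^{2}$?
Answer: $343396$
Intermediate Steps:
$t = 484$ ($t = -16 + 4 \left(61 + \left(39 + 25\right)\right) = -16 + 4 \left(61 + 64\right) = -16 + 4 \cdot 125 = -16 + 500 = 484$)
$\left(\left(35 + 67\right) + t\right)^{2} = \left(\left(35 + 67\right) + 484\right)^{2} = \left(102 + 484\right)^{2} = 586^{2} = 343396$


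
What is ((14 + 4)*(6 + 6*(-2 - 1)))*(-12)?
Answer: 2592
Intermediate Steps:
((14 + 4)*(6 + 6*(-2 - 1)))*(-12) = (18*(6 + 6*(-3)))*(-12) = (18*(6 - 18))*(-12) = (18*(-12))*(-12) = -216*(-12) = 2592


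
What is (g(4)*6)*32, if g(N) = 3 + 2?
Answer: 960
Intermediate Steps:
g(N) = 5
(g(4)*6)*32 = (5*6)*32 = 30*32 = 960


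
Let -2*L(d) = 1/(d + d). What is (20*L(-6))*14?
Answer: 35/3 ≈ 11.667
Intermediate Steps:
L(d) = -1/(4*d) (L(d) = -1/(2*(d + d)) = -1/(2*d)/2 = -1/(4*d))
(20*L(-6))*14 = (20*(-1/4/(-6)))*14 = (20*(-1/4*(-1/6)))*14 = (20*(1/24))*14 = (5/6)*14 = 35/3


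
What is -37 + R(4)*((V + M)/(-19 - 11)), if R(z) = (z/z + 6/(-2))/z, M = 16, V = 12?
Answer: -548/15 ≈ -36.533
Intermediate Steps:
R(z) = -2/z (R(z) = (1 + 6*(-1/2))/z = (1 - 3)/z = -2/z)
-37 + R(4)*((V + M)/(-19 - 11)) = -37 + (-2/4)*((12 + 16)/(-19 - 11)) = -37 + (-2*1/4)*(28/(-30)) = -37 - 14*(-1)/30 = -37 - 1/2*(-14/15) = -37 + 7/15 = -548/15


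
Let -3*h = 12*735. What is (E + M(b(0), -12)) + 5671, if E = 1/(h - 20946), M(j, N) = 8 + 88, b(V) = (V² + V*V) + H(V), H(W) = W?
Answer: 137750561/23886 ≈ 5767.0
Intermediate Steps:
h = -2940 (h = -4*735 = -⅓*8820 = -2940)
b(V) = V + 2*V² (b(V) = (V² + V*V) + V = (V² + V²) + V = 2*V² + V = V + 2*V²)
M(j, N) = 96
E = -1/23886 (E = 1/(-2940 - 20946) = 1/(-23886) = -1/23886 ≈ -4.1866e-5)
(E + M(b(0), -12)) + 5671 = (-1/23886 + 96) + 5671 = 2293055/23886 + 5671 = 137750561/23886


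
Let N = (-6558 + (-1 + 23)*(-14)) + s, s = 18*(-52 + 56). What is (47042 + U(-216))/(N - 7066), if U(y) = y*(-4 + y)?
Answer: -47281/6930 ≈ -6.8227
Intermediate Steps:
s = 72 (s = 18*4 = 72)
N = -6794 (N = (-6558 + (-1 + 23)*(-14)) + 72 = (-6558 + 22*(-14)) + 72 = (-6558 - 308) + 72 = -6866 + 72 = -6794)
(47042 + U(-216))/(N - 7066) = (47042 - 216*(-4 - 216))/(-6794 - 7066) = (47042 - 216*(-220))/(-13860) = (47042 + 47520)*(-1/13860) = 94562*(-1/13860) = -47281/6930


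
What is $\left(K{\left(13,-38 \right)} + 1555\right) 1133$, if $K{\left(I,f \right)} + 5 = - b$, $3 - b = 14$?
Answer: $1768613$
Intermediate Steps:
$b = -11$ ($b = 3 - 14 = -11$)
$K{\left(I,f \right)} = 6$ ($K{\left(I,f \right)} = -5 - -11 = -5 + 11 = 6$)
$\left(K{\left(13,-38 \right)} + 1555\right) 1133 = \left(6 + 1555\right) 1133 = 1561 \cdot 1133 = 1768613$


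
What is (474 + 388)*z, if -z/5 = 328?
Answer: -1413680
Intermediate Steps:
z = -1640 (z = -5*328 = -1640)
(474 + 388)*z = (474 + 388)*(-1640) = 862*(-1640) = -1413680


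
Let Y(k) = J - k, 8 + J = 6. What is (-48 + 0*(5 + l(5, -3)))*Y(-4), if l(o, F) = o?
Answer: -96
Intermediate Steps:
J = -2 (J = -8 + 6 = -2)
Y(k) = -2 - k
(-48 + 0*(5 + l(5, -3)))*Y(-4) = (-48 + 0*(5 + 5))*(-2 - 1*(-4)) = (-48 + 0*10)*(-2 + 4) = (-48 + 0)*2 = -48*2 = -96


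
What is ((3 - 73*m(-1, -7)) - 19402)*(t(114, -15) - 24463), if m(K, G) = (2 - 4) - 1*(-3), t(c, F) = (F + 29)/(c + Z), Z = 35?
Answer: 70974914256/149 ≈ 4.7634e+8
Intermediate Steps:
t(c, F) = (29 + F)/(35 + c) (t(c, F) = (F + 29)/(c + 35) = (29 + F)/(35 + c))
m(K, G) = 1 (m(K, G) = -2 + 3 = 1)
((3 - 73*m(-1, -7)) - 19402)*(t(114, -15) - 24463) = ((3 - 73*1) - 19402)*((29 - 15)/(35 + 114) - 24463) = ((3 - 73) - 19402)*(14/149 - 24463) = (-70 - 19402)*((1/149)*14 - 24463) = -19472*(14/149 - 24463) = -19472*(-3644973/149) = 70974914256/149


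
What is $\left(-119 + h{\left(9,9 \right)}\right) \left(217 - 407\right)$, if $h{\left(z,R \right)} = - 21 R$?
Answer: $58520$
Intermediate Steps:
$\left(-119 + h{\left(9,9 \right)}\right) \left(217 - 407\right) = \left(-119 - 189\right) \left(217 - 407\right) = \left(-119 - 189\right) \left(-190\right) = \left(-308\right) \left(-190\right) = 58520$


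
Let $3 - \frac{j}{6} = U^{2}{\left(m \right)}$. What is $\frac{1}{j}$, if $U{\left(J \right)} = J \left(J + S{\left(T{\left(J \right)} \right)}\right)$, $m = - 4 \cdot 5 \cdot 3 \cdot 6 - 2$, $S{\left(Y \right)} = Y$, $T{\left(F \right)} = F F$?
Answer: $- \frac{1}{13427647642736718} \approx -7.4473 \cdot 10^{-17}$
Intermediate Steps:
$T{\left(F \right)} = F^{2}$
$m = -362$ ($m = - 4 \cdot 15 \cdot 6 - 2 = \left(-4\right) 90 - 2 = -360 - 2 = -362$)
$U{\left(J \right)} = J \left(J + J^{2}\right)$
$j = -13427647642736718$ ($j = 18 - 6 \left(\left(-362\right)^{2} \left(1 - 362\right)\right)^{2} = 18 - 6 \left(131044 \left(-361\right)\right)^{2} = 18 - 6 \left(-47306884\right)^{2} = 18 - 13427647642736736 = -13427647642736718$)
$\frac{1}{j} = \frac{1}{-13427647642736718} = - \frac{1}{13427647642736718}$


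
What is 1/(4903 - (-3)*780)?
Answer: 1/7243 ≈ 0.00013806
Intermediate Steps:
1/(4903 - (-3)*780) = 1/(4903 - 1*(-2340)) = 1/(4903 + 2340) = 1/7243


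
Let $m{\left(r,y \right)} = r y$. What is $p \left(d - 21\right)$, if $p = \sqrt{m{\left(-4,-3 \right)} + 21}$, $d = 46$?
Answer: $25 \sqrt{33} \approx 143.61$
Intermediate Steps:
$p = \sqrt{33}$ ($p = \sqrt{\left(-4\right) \left(-3\right) + 21} = \sqrt{12 + 21} = \sqrt{33} \approx 5.7446$)
$p \left(d - 21\right) = \sqrt{33} \left(46 - 21\right) = \sqrt{33} \cdot 25 = 25 \sqrt{33}$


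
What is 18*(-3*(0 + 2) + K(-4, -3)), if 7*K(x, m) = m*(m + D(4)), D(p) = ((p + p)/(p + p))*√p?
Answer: -702/7 ≈ -100.29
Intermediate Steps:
D(p) = √p (D(p) = ((2*p)/((2*p)))*√p = ((2*p)*(1/(2*p)))*√p = 1*√p = √p)
K(x, m) = m*(2 + m)/7 (K(x, m) = (m*(m + √4))/7 = (m*(m + 2))/7 = (m*(2 + m))/7 = m*(2 + m)/7)
18*(-3*(0 + 2) + K(-4, -3)) = 18*(-3*(0 + 2) + (⅐)*(-3)*(2 - 3)) = 18*(-3*2 + (⅐)*(-3)*(-1)) = 18*(-6 + 3/7) = 18*(-39/7) = -702/7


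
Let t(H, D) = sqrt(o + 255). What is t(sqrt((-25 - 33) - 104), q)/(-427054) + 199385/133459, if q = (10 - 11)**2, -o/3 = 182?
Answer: 199385/133459 - I*sqrt(291)/427054 ≈ 1.494 - 3.9945e-5*I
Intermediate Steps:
o = -546 (o = -3*182 = -546)
q = 1 (q = (-1)**2 = 1)
t(H, D) = I*sqrt(291) (t(H, D) = sqrt(-546 + 255) = sqrt(-291) = I*sqrt(291))
t(sqrt((-25 - 33) - 104), q)/(-427054) + 199385/133459 = (I*sqrt(291))/(-427054) + 199385/133459 = (I*sqrt(291))*(-1/427054) + 199385*(1/133459) = -I*sqrt(291)/427054 + 199385/133459 = 199385/133459 - I*sqrt(291)/427054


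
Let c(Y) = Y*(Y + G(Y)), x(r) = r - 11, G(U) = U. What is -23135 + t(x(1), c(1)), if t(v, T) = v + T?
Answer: -23143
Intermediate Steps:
x(r) = -11 + r
c(Y) = 2*Y**2 (c(Y) = Y*(Y + Y) = Y*(2*Y) = 2*Y**2)
t(v, T) = T + v
-23135 + t(x(1), c(1)) = -23135 + (2*1**2 + (-11 + 1)) = -23135 + (2*1 - 10) = -23135 + (2 - 10) = -23135 - 8 = -23143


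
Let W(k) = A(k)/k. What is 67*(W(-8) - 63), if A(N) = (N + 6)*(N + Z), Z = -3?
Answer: -17621/4 ≈ -4405.3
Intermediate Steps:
A(N) = (-3 + N)*(6 + N) (A(N) = (N + 6)*(N - 3) = (6 + N)*(-3 + N) = (-3 + N)*(6 + N))
W(k) = (-18 + k**2 + 3*k)/k
67*(W(-8) - 63) = 67*((3 - 8 - 18/(-8)) - 63) = 67*((3 - 8 - 18*(-1/8)) - 63) = 67*((3 - 8 + 9/4) - 63) = 67*(-11/4 - 63) = 67*(-263/4) = -17621/4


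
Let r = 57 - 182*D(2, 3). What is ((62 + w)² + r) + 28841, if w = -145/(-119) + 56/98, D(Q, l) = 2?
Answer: 461693255/14161 ≈ 32603.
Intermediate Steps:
w = 213/119 (w = -145*(-1/119) + 56*(1/98) = 145/119 + 4/7 = 213/119 ≈ 1.7899)
r = -307 (r = 57 - 182*2 = 57 - 364 = -307)
((62 + w)² + r) + 28841 = ((62 + 213/119)² - 307) + 28841 = ((7591/119)² - 307) + 28841 = (57623281/14161 - 307) + 28841 = 53275854/14161 + 28841 = 461693255/14161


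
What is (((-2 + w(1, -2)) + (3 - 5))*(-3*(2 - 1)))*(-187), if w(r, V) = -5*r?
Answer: -5049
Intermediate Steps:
(((-2 + w(1, -2)) + (3 - 5))*(-3*(2 - 1)))*(-187) = (((-2 - 5*1) + (3 - 5))*(-3*(2 - 1)))*(-187) = (((-2 - 5) - 2)*(-3*1))*(-187) = ((-7 - 2)*(-3))*(-187) = -9*(-3)*(-187) = 27*(-187) = -5049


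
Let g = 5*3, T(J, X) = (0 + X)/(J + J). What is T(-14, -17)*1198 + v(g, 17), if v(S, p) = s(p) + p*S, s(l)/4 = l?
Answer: 14705/14 ≈ 1050.4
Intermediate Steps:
s(l) = 4*l
T(J, X) = X/(2*J) (T(J, X) = X/((2*J)) = X*(1/(2*J)) = X/(2*J))
g = 15
v(S, p) = 4*p + S*p (v(S, p) = 4*p + p*S = 4*p + S*p)
T(-14, -17)*1198 + v(g, 17) = ((1/2)*(-17)/(-14))*1198 + 17*(4 + 15) = ((1/2)*(-17)*(-1/14))*1198 + 17*19 = (17/28)*1198 + 323 = 10183/14 + 323 = 14705/14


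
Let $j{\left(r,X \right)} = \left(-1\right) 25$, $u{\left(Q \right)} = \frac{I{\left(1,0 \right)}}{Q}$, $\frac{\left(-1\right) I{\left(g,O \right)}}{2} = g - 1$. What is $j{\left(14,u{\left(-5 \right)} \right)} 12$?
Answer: $-300$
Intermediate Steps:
$I{\left(g,O \right)} = 2 - 2 g$ ($I{\left(g,O \right)} = - 2 \left(g - 1\right) = - 2 \left(-1 + g\right) = 2 - 2 g$)
$u{\left(Q \right)} = 0$ ($u{\left(Q \right)} = \frac{2 - 2}{Q} = \frac{0}{Q} = 0$)
$j{\left(r,X \right)} = -25$
$j{\left(14,u{\left(-5 \right)} \right)} 12 = \left(-25\right) 12 = -300$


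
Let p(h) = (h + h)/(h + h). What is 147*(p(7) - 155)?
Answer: -22638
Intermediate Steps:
p(h) = 1 (p(h) = (2*h)/((2*h)) = (2*h)*(1/(2*h)) = 1)
147*(p(7) - 155) = 147*(1 - 155) = 147*(-154) = -22638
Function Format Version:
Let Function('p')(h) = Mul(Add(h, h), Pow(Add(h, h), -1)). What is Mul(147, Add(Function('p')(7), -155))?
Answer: -22638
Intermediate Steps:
Function('p')(h) = 1 (Function('p')(h) = Mul(Mul(2, h), Pow(Mul(2, h), -1)) = Mul(Mul(2, h), Mul(Rational(1, 2), Pow(h, -1))) = 1)
Mul(147, Add(Function('p')(7), -155)) = Mul(147, Add(1, -155)) = Mul(147, -154) = -22638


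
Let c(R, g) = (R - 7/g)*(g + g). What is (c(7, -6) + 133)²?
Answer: 1225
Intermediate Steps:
c(R, g) = 2*g*(R - 7/g) (c(R, g) = (R - 7/g)*(2*g) = 2*g*(R - 7/g))
(c(7, -6) + 133)² = ((-14 + 2*7*(-6)) + 133)² = ((-14 - 84) + 133)² = (-98 + 133)² = 35² = 1225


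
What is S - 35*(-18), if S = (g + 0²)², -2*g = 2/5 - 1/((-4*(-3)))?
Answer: 9072361/14400 ≈ 630.03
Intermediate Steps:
g = -19/120 (g = -(2/5 - 1/((-4*(-3))))/2 = -(2*(⅕) - 1/12)/2 = -(⅖ - 1*1/12)/2 = -(⅖ - 1/12)/2 = -½*19/60 = -19/120 ≈ -0.15833)
S = 361/14400 (S = (-19/120 + 0²)² = (-19/120 + 0)² = (-19/120)² = 361/14400 ≈ 0.025069)
S - 35*(-18) = 361/14400 - 35*(-18) = 361/14400 + 630 = 9072361/14400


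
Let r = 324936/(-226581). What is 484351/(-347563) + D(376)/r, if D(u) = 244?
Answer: -1614389089139/9411310914 ≈ -171.54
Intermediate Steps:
r = -108312/75527 (r = 324936*(-1/226581) = -108312/75527 ≈ -1.4341)
484351/(-347563) + D(376)/r = 484351/(-347563) + 244/(-108312/75527) = 484351*(-1/347563) + 244*(-75527/108312) = -484351/347563 - 4607147/27078 = -1614389089139/9411310914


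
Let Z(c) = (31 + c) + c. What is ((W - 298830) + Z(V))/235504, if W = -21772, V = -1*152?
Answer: -320875/235504 ≈ -1.3625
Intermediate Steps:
V = -152
Z(c) = 31 + 2*c
((W - 298830) + Z(V))/235504 = ((-21772 - 298830) + (31 + 2*(-152)))/235504 = (-320602 + (31 - 304))*(1/235504) = (-320602 - 273)*(1/235504) = -320875*1/235504 = -320875/235504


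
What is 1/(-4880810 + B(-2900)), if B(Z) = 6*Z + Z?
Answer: -1/4901110 ≈ -2.0404e-7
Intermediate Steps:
B(Z) = 7*Z
1/(-4880810 + B(-2900)) = 1/(-4880810 + 7*(-2900)) = 1/(-4880810 - 20300) = 1/(-4901110) = -1/4901110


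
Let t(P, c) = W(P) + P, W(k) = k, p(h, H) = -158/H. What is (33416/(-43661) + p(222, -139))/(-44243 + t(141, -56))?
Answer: -2253614/266793989719 ≈ -8.4470e-6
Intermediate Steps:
t(P, c) = 2*P (t(P, c) = P + P = 2*P)
(33416/(-43661) + p(222, -139))/(-44243 + t(141, -56)) = (33416/(-43661) - 158/(-139))/(-44243 + 2*141) = (33416*(-1/43661) - 158*(-1/139))/(-44243 + 282) = (-33416/43661 + 158/139)/(-43961) = (2253614/6068879)*(-1/43961) = -2253614/266793989719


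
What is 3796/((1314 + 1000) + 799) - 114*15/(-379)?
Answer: 6761914/1179827 ≈ 5.7313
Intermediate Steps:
3796/((1314 + 1000) + 799) - 114*15/(-379) = 3796/(2314 + 799) - 1710*(-1/379) = 3796/3113 + 1710/379 = 6761914/1179827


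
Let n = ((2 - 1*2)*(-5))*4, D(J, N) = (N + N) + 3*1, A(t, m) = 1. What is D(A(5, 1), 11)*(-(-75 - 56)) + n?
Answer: 3275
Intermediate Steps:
D(J, N) = 3 + 2*N (D(J, N) = 2*N + 3 = 3 + 2*N)
n = 0 (n = ((2 - 2)*(-5))*4 = (0*(-5))*4 = 0*4 = 0)
D(A(5, 1), 11)*(-(-75 - 56)) + n = (3 + 2*11)*(-(-75 - 56)) + 0 = (3 + 22)*(-1*(-131)) + 0 = 25*131 + 0 = 3275 + 0 = 3275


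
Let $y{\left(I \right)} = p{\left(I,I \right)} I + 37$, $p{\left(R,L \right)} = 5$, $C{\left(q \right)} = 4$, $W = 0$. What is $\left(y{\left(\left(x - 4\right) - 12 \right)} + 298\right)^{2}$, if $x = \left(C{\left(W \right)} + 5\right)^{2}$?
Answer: $435600$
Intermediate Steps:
$x = 81$ ($x = \left(4 + 5\right)^{2} = 9^{2} = 81$)
$y{\left(I \right)} = 37 + 5 I$ ($y{\left(I \right)} = 5 I + 37 = 37 + 5 I$)
$\left(y{\left(\left(x - 4\right) - 12 \right)} + 298\right)^{2} = \left(\left(37 + 5 \left(\left(81 - 4\right) - 12\right)\right) + 298\right)^{2} = \left(\left(37 + 5 \left(77 - 12\right)\right) + 298\right)^{2} = \left(\left(37 + 5 \cdot 65\right) + 298\right)^{2} = \left(\left(37 + 325\right) + 298\right)^{2} = \left(362 + 298\right)^{2} = 660^{2} = 435600$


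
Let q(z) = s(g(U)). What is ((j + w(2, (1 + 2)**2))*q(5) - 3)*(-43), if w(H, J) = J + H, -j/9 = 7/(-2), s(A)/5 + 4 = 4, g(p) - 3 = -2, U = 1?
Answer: 129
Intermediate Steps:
g(p) = 1 (g(p) = 3 - 2 = 1)
s(A) = 0 (s(A) = -20 + 5*4 = -20 + 20 = 0)
q(z) = 0
j = 63/2 (j = -63/(-2) = -63*(-1)/2 = -9*(-7/2) = 63/2 ≈ 31.500)
w(H, J) = H + J
((j + w(2, (1 + 2)**2))*q(5) - 3)*(-43) = ((63/2 + (2 + (1 + 2)**2))*0 - 3)*(-43) = ((63/2 + (2 + 3**2))*0 - 3)*(-43) = ((63/2 + (2 + 9))*0 - 3)*(-43) = ((63/2 + 11)*0 - 3)*(-43) = ((85/2)*0 - 3)*(-43) = (0 - 3)*(-43) = -3*(-43) = 129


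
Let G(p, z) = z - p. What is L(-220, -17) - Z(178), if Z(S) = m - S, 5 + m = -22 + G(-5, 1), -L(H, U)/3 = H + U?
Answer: 910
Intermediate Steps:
L(H, U) = -3*H - 3*U (L(H, U) = -3*(H + U) = -3*H - 3*U)
m = -21 (m = -5 + (-22 + (1 - 1*(-5))) = -5 + (-22 + (1 + 5)) = -5 + (-22 + 6) = -5 - 16 = -21)
Z(S) = -21 - S
L(-220, -17) - Z(178) = (-3*(-220) - 3*(-17)) - (-21 - 1*178) = (660 + 51) - (-21 - 178) = 711 - 1*(-199) = 711 + 199 = 910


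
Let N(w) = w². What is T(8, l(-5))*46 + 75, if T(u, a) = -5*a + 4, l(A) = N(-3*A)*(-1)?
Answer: 52009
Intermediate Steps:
l(A) = -9*A² (l(A) = (-3*A)²*(-1) = (9*A²)*(-1) = -9*A²)
T(u, a) = 4 - 5*a
T(8, l(-5))*46 + 75 = (4 - (-45)*(-5)²)*46 + 75 = (4 - (-45)*25)*46 + 75 = (4 - 5*(-225))*46 + 75 = (4 + 1125)*46 + 75 = 1129*46 + 75 = 51934 + 75 = 52009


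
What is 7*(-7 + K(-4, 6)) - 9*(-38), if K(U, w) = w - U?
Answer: 363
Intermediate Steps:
7*(-7 + K(-4, 6)) - 9*(-38) = 7*(-7 + (6 - 1*(-4))) - 9*(-38) = 7*(-7 + (6 + 4)) + 342 = 7*(-7 + 10) + 342 = 7*3 + 342 = 21 + 342 = 363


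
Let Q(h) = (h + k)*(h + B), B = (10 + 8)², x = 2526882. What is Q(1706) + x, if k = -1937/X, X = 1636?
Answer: 4897904661/818 ≈ 5.9877e+6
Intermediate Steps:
B = 324 (B = 18² = 324)
k = -1937/1636 ≈ -1.1840
Q(h) = (324 + h)*(-1937/1636 + h) (Q(h) = (h - 1937/1636)*(h + 324) = (-1937/1636 + h)*(324 + h) = (324 + h)*(-1937/1636 + h))
Q(1706) + x = (-156897/409 + 1706² + (528127/1636)*1706) + 2526882 = (-156897/409 + 2910436 + 450492331/818) + 2526882 = 2830915185/818 + 2526882 = 4897904661/818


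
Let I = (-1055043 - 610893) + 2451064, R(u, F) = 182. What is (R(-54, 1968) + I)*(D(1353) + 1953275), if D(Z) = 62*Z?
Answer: 1599802904910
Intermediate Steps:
I = 785128 (I = -1665936 + 2451064 = 785128)
(R(-54, 1968) + I)*(D(1353) + 1953275) = (182 + 785128)*(62*1353 + 1953275) = 785310*(83886 + 1953275) = 785310*2037161 = 1599802904910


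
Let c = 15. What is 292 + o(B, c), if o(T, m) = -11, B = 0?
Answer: 281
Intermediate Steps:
292 + o(B, c) = 292 - 11 = 281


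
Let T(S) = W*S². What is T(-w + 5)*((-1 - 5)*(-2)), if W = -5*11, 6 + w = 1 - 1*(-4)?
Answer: -23760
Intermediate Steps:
w = -1 (w = -6 + (1 - 1*(-4)) = -6 + (1 + 4) = -6 + 5 = -1)
W = -55
T(S) = -55*S²
T(-w + 5)*((-1 - 5)*(-2)) = (-55*(-1*(-1) + 5)²)*((-1 - 5)*(-2)) = (-55*(1 + 5)²)*(-6*(-2)) = -55*6²*12 = -55*36*12 = -1980*12 = -23760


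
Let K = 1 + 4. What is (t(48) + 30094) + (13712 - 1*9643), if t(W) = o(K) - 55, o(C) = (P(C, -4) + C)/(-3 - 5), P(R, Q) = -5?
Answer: 34108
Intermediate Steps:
K = 5
o(C) = 5/8 - C/8 (o(C) = (-5 + C)/(-3 - 5) = (-5 + C)/(-8) = (-5 + C)*(-1/8) = 5/8 - C/8)
t(W) = -55 (t(W) = (5/8 - 1/8*5) - 55 = (5/8 - 5/8) - 55 = 0 - 55 = -55)
(t(48) + 30094) + (13712 - 1*9643) = (-55 + 30094) + (13712 - 1*9643) = 30039 + (13712 - 9643) = 30039 + 4069 = 34108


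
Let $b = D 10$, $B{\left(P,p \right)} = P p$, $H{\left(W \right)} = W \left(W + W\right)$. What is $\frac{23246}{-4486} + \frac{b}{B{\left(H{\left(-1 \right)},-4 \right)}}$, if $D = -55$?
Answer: $\frac{570333}{8972} \approx 63.568$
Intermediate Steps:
$H{\left(W \right)} = 2 W^{2}$ ($H{\left(W \right)} = W 2 W = 2 W^{2}$)
$b = -550$ ($b = \left(-55\right) 10 = -550$)
$\frac{23246}{-4486} + \frac{b}{B{\left(H{\left(-1 \right)},-4 \right)}} = \frac{23246}{-4486} - \frac{550}{2 \left(-1\right)^{2} \left(-4\right)} = 23246 \left(- \frac{1}{4486}\right) - \frac{550}{2 \cdot 1 \left(-4\right)} = - \frac{11623}{2243} - \frac{550}{2 \left(-4\right)} = - \frac{11623}{2243} - \frac{550}{-8} = - \frac{11623}{2243} - - \frac{275}{4} = - \frac{11623}{2243} + \frac{275}{4} = \frac{570333}{8972}$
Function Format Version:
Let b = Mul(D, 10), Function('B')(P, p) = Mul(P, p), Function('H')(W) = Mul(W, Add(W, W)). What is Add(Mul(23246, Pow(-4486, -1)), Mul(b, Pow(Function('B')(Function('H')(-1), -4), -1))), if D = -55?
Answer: Rational(570333, 8972) ≈ 63.568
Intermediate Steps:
Function('H')(W) = Mul(2, Pow(W, 2)) (Function('H')(W) = Mul(W, Mul(2, W)) = Mul(2, Pow(W, 2)))
b = -550 (b = Mul(-55, 10) = -550)
Add(Mul(23246, Pow(-4486, -1)), Mul(b, Pow(Function('B')(Function('H')(-1), -4), -1))) = Add(Mul(23246, Pow(-4486, -1)), Mul(-550, Pow(Mul(Mul(2, Pow(-1, 2)), -4), -1))) = Add(Mul(23246, Rational(-1, 4486)), Mul(-550, Pow(Mul(Mul(2, 1), -4), -1))) = Add(Rational(-11623, 2243), Mul(-550, Pow(Mul(2, -4), -1))) = Add(Rational(-11623, 2243), Mul(-550, Pow(-8, -1))) = Add(Rational(-11623, 2243), Mul(-550, Rational(-1, 8))) = Add(Rational(-11623, 2243), Rational(275, 4)) = Rational(570333, 8972)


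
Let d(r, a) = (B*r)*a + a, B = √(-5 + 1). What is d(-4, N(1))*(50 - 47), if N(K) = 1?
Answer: 3 - 24*I ≈ 3.0 - 24.0*I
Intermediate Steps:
B = 2*I (B = √(-4) = 2*I ≈ 2.0*I)
d(r, a) = a + 2*I*a*r (d(r, a) = ((2*I)*r)*a + a = (2*I*r)*a + a = 2*I*a*r + a = a + 2*I*a*r)
d(-4, N(1))*(50 - 47) = (1*(1 + 2*I*(-4)))*(50 - 47) = (1*(1 - 8*I))*3 = (1 - 8*I)*3 = 3 - 24*I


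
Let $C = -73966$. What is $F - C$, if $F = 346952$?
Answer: $420918$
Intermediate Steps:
$F - C = 346952 - -73966 = 346952 + 73966 = 420918$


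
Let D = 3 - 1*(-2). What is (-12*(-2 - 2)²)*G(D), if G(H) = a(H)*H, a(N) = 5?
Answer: -4800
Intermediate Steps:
D = 5 (D = 3 + 2 = 5)
G(H) = 5*H
(-12*(-2 - 2)²)*G(D) = (-12*(-2 - 2)²)*(5*5) = -12*(-4)²*25 = -12*16*25 = -192*25 = -4800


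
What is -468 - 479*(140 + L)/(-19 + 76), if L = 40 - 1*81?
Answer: -24699/19 ≈ -1299.9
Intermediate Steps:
L = -41 (L = 40 - 81 = -41)
-468 - 479*(140 + L)/(-19 + 76) = -468 - 479*(140 - 41)/(-19 + 76) = -468 - 47421/57 = -468 - 479*33/19 = -468 - 15807/19 = -24699/19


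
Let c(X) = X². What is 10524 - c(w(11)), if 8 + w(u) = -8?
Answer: 10268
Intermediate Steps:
w(u) = -16 (w(u) = -8 - 8 = -16)
10524 - c(w(11)) = 10524 - 1*(-16)² = 10524 - 1*256 = 10524 - 256 = 10268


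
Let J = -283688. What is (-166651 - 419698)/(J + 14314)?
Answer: 586349/269374 ≈ 2.1767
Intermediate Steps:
(-166651 - 419698)/(J + 14314) = (-166651 - 419698)/(-283688 + 14314) = -586349/(-269374) = -586349*(-1/269374) = 586349/269374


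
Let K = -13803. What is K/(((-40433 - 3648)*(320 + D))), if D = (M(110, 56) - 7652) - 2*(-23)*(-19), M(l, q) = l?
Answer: -13803/356879776 ≈ -3.8677e-5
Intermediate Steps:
D = -8416 (D = (110 - 7652) - 2*(-23)*(-19) = -7542 + 46*(-19) = -7542 - 874 = -8416)
K/(((-40433 - 3648)*(320 + D))) = -13803*1/((-40433 - 3648)*(320 - 8416)) = -13803/((-44081*(-8096))) = -13803/356879776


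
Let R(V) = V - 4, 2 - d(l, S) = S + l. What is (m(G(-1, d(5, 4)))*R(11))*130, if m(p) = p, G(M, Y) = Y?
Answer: -6370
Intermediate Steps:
d(l, S) = 2 - S - l (d(l, S) = 2 - (S + l) = 2 + (-S - l) = 2 - S - l)
R(V) = -4 + V
(m(G(-1, d(5, 4)))*R(11))*130 = ((2 - 1*4 - 1*5)*(-4 + 11))*130 = ((2 - 4 - 5)*7)*130 = -7*7*130 = -49*130 = -6370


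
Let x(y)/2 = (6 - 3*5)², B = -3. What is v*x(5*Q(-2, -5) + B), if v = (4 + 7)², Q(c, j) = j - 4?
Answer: 19602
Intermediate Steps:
Q(c, j) = -4 + j
x(y) = 162 (x(y) = 2*(6 - 3*5)² = 2*(6 - 15)² = 2*(-9)² = 2*81 = 162)
v = 121 (v = 11² = 121)
v*x(5*Q(-2, -5) + B) = 121*162 = 19602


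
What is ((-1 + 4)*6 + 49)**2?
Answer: 4489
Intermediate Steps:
((-1 + 4)*6 + 49)**2 = (3*6 + 49)**2 = (18 + 49)**2 = 67**2 = 4489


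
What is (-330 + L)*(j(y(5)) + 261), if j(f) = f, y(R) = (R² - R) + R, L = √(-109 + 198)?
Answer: -94380 + 286*√89 ≈ -91682.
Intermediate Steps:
L = √89 ≈ 9.4340
y(R) = R²
(-330 + L)*(j(y(5)) + 261) = (-330 + √89)*(5² + 261) = (-330 + √89)*(25 + 261) = (-330 + √89)*286 = -94380 + 286*√89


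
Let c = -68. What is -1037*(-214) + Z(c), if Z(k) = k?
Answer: 221850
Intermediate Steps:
-1037*(-214) + Z(c) = -1037*(-214) - 68 = 221918 - 68 = 221850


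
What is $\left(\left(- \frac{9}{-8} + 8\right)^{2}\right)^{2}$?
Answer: $\frac{28398241}{4096} \approx 6933.2$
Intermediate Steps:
$\left(\left(- \frac{9}{-8} + 8\right)^{2}\right)^{2} = \left(\left(\left(-9\right) \left(- \frac{1}{8}\right) + 8\right)^{2}\right)^{2} = \left(\left(\frac{9}{8} + 8\right)^{2}\right)^{2} = \left(\left(\frac{73}{8}\right)^{2}\right)^{2} = \left(\frac{5329}{64}\right)^{2} = \frac{28398241}{4096}$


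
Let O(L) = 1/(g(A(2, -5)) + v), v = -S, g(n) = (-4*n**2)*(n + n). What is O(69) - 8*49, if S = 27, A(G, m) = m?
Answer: -381415/973 ≈ -392.00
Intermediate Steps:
g(n) = -8*n**3 (g(n) = (-4*n**2)*(2*n) = -8*n**3)
v = -27 (v = -1*27 = -27)
O(L) = 1/973 (O(L) = 1/(-8*(-5)**3 - 27) = 1/(-8*(-125) - 27) = 1/(1000 - 27) = 1/973)
O(69) - 8*49 = 1/973 - 8*49 = 1/973 - 392 = -381415/973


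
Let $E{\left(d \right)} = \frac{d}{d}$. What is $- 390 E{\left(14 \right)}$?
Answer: $-390$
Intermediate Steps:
$E{\left(d \right)} = 1$
$- 390 E{\left(14 \right)} = \left(-390\right) 1 = -390$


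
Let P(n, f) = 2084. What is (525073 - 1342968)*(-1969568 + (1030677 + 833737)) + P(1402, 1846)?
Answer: 86004932914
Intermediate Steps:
(525073 - 1342968)*(-1969568 + (1030677 + 833737)) + P(1402, 1846) = (525073 - 1342968)*(-1969568 + (1030677 + 833737)) + 2084 = -817895*(-1969568 + 1864414) + 2084 = -817895*(-105154) + 2084 = 86004930830 + 2084 = 86004932914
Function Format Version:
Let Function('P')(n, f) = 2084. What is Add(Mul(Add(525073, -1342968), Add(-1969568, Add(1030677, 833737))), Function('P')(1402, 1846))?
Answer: 86004932914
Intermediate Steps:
Add(Mul(Add(525073, -1342968), Add(-1969568, Add(1030677, 833737))), Function('P')(1402, 1846)) = Add(Mul(Add(525073, -1342968), Add(-1969568, Add(1030677, 833737))), 2084) = Add(Mul(-817895, Add(-1969568, 1864414)), 2084) = Add(Mul(-817895, -105154), 2084) = Add(86004930830, 2084) = 86004932914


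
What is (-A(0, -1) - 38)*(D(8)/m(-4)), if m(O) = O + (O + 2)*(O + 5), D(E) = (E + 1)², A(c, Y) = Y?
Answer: 999/2 ≈ 499.50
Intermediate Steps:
D(E) = (1 + E)²
m(O) = O + (2 + O)*(5 + O)
(-A(0, -1) - 38)*(D(8)/m(-4)) = (-1*(-1) - 38)*((1 + 8)²/(10 + (-4)² + 8*(-4))) = (1 - 38)*(9²/(10 + 16 - 32)) = -2997/(-6) = -2997*(-1)/6 = -37*(-27/2) = 999/2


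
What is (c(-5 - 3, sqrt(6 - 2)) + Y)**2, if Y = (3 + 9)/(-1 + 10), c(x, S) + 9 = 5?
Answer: 64/9 ≈ 7.1111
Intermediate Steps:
c(x, S) = -4 (c(x, S) = -9 + 5 = -4)
Y = 4/3 (Y = 12/9 = 12*(1/9) = 4/3 ≈ 1.3333)
(c(-5 - 3, sqrt(6 - 2)) + Y)**2 = (-4 + 4/3)**2 = (-8/3)**2 = 64/9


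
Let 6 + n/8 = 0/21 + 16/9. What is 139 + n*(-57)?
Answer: 6193/3 ≈ 2064.3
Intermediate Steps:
n = -304/9 (n = -48 + 8*(0/21 + 16/9) = -48 + 8*(0*(1/21) + 16*(1/9)) = -48 + 8*(0 + 16/9) = -48 + 8*(16/9) = -48 + 128/9 = -304/9 ≈ -33.778)
139 + n*(-57) = 139 - 304/9*(-57) = 139 + 5776/3 = 6193/3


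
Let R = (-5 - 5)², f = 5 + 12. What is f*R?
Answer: 1700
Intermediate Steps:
f = 17
R = 100 (R = (-10)² = 100)
f*R = 17*100 = 1700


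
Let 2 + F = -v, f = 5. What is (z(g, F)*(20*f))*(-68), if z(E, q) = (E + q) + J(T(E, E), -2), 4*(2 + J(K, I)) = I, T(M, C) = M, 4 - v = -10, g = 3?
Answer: 105400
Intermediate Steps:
v = 14 (v = 4 - 1*(-10) = 4 + 10 = 14)
J(K, I) = -2 + I/4
F = -16 (F = -2 - 1*14 = -2 - 14 = -16)
z(E, q) = -5/2 + E + q (z(E, q) = (E + q) + (-2 + (¼)*(-2)) = (E + q) + (-2 - ½) = (E + q) - 5/2 = -5/2 + E + q)
(z(g, F)*(20*f))*(-68) = ((-5/2 + 3 - 16)*(20*5))*(-68) = -31/2*100*(-68) = -1550*(-68) = 105400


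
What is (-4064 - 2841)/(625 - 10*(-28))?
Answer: -1381/181 ≈ -7.6298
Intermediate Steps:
(-4064 - 2841)/(625 - 10*(-28)) = -6905/(625 + 280) = -6905/905 = -6905*1/905 = -1381/181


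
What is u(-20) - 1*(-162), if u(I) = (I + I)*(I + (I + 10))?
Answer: 1362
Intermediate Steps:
u(I) = 2*I*(10 + 2*I) (u(I) = (2*I)*(I + (10 + I)) = (2*I)*(10 + 2*I) = 2*I*(10 + 2*I))
u(-20) - 1*(-162) = 4*(-20)*(5 - 20) - 1*(-162) = 4*(-20)*(-15) + 162 = 1200 + 162 = 1362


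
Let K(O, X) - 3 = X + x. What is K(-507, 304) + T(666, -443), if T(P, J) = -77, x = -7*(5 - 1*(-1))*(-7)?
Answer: 524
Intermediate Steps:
x = 294 (x = -7*(5 + 1)*(-7) = -7*6*(-7) = -42*(-7) = 294)
K(O, X) = 297 + X (K(O, X) = 3 + (X + 294) = 3 + (294 + X) = 297 + X)
K(-507, 304) + T(666, -443) = (297 + 304) - 77 = 601 - 77 = 524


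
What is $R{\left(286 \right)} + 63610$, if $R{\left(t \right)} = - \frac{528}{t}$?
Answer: $\frac{826906}{13} \approx 63608.0$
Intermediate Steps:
$R{\left(286 \right)} + 63610 = - \frac{528}{286} + 63610 = \left(-528\right) \frac{1}{286} + 63610 = - \frac{24}{13} + 63610 = \frac{826906}{13}$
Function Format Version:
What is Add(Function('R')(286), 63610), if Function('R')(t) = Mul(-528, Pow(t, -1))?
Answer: Rational(826906, 13) ≈ 63608.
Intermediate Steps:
Add(Function('R')(286), 63610) = Add(Mul(-528, Pow(286, -1)), 63610) = Add(Mul(-528, Rational(1, 286)), 63610) = Add(Rational(-24, 13), 63610) = Rational(826906, 13)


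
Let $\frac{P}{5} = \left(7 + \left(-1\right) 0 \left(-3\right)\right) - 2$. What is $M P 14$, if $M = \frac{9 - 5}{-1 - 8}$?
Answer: $- \frac{1400}{9} \approx -155.56$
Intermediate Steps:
$M = - \frac{4}{9}$ ($M = \frac{4}{-9} = 4 \left(- \frac{1}{9}\right) = - \frac{4}{9} \approx -0.44444$)
$P = 25$ ($P = 5 \left(\left(7 + \left(-1\right) 0 \left(-3\right)\right) - 2\right) = 5 \left(\left(7 + 0 \left(-3\right)\right) - 2\right) = 5 \left(\left(7 + 0\right) - 2\right) = 5 \left(7 - 2\right) = 5 \cdot 5 = 25$)
$M P 14 = \left(- \frac{4}{9}\right) 25 \cdot 14 = \left(- \frac{100}{9}\right) 14 = - \frac{1400}{9}$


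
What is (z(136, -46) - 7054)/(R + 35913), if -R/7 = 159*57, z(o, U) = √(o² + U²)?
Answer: 3527/13764 - √5153/13764 ≈ 0.25103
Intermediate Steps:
z(o, U) = √(U² + o²)
R = -63441 (R = -1113*57 = -7*9063 = -63441)
(z(136, -46) - 7054)/(R + 35913) = (√((-46)² + 136²) - 7054)/(-63441 + 35913) = (√(2116 + 18496) - 7054)/(-27528) = (√20612 - 7054)*(-1/27528) = (2*√5153 - 7054)*(-1/27528) = (-7054 + 2*√5153)*(-1/27528) = 3527/13764 - √5153/13764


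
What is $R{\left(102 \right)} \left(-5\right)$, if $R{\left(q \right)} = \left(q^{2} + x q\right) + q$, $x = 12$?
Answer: $-58650$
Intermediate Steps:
$R{\left(q \right)} = q^{2} + 13 q$ ($R{\left(q \right)} = \left(q^{2} + 12 q\right) + q = q^{2} + 13 q$)
$R{\left(102 \right)} \left(-5\right) = 102 \left(13 + 102\right) \left(-5\right) = 102 \cdot 115 \left(-5\right) = 11730 \left(-5\right) = -58650$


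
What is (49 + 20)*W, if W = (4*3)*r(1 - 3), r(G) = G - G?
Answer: 0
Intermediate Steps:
r(G) = 0
W = 0 (W = (4*3)*0 = 12*0 = 0)
(49 + 20)*W = (49 + 20)*0 = 69*0 = 0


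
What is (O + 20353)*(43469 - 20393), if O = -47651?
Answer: -629928648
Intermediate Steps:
(O + 20353)*(43469 - 20393) = (-47651 + 20353)*(43469 - 20393) = -27298*23076 = -629928648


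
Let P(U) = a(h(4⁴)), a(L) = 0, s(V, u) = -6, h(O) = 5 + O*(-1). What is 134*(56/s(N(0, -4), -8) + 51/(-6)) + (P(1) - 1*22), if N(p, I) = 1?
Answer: -7235/3 ≈ -2411.7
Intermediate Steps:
h(O) = 5 - O
P(U) = 0
134*(56/s(N(0, -4), -8) + 51/(-6)) + (P(1) - 1*22) = 134*(56/(-6) + 51/(-6)) + (0 - 1*22) = 134*(56*(-⅙) + 51*(-⅙)) + (0 - 22) = 134*(-28/3 - 17/2) - 22 = 134*(-107/6) - 22 = -7169/3 - 22 = -7235/3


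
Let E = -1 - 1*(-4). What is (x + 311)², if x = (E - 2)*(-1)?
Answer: 96100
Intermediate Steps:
E = 3 (E = -1 + 4 = 3)
x = -1 (x = (3 - 2)*(-1) = 1*(-1) = -1)
(x + 311)² = (-1 + 311)² = 310² = 96100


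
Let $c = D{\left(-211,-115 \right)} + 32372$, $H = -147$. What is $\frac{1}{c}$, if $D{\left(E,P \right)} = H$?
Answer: $\frac{1}{32225} \approx 3.1032 \cdot 10^{-5}$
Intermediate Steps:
$D{\left(E,P \right)} = -147$
$c = 32225$ ($c = -147 + 32372 = 32225$)
$\frac{1}{c} = \frac{1}{32225}$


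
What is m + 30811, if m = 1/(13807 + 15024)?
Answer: 888311942/28831 ≈ 30811.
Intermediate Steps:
m = 1/28831 ≈ 3.4685e-5
m + 30811 = 1/28831 + 30811 = 888311942/28831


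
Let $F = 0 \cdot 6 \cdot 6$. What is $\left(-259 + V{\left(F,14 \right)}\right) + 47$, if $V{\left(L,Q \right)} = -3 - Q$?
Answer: $-229$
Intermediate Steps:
$F = 0$ ($F = 0 \cdot 6 = 0$)
$\left(-259 + V{\left(F,14 \right)}\right) + 47 = \left(-259 - 17\right) + 47 = -276 + 47 = -229$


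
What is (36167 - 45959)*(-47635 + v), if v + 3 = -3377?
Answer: 499538880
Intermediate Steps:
v = -3380 (v = -3 - 3377 = -3380)
(36167 - 45959)*(-47635 + v) = (36167 - 45959)*(-47635 - 3380) = -9792*(-51015) = 499538880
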